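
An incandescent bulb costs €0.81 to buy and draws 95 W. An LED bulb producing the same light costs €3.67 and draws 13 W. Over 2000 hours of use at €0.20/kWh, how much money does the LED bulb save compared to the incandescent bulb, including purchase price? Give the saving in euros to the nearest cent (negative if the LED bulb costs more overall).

€29.94

incandescent bulb: €0.81 + (95/1000) kW × 2000 h × €0.20 = €0.81 + €38 = €38.81
LED bulb: €3.67 + (13/1000) kW × 2000 h × €0.20 = €3.67 + €5.2 = €8.87
Saving = €38.81 − €8.87 = €29.94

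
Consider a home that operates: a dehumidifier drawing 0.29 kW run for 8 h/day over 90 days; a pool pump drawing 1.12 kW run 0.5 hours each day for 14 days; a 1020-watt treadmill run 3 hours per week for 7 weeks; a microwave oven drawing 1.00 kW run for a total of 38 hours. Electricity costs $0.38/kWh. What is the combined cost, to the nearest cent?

dehumidifier: Runtime = 8 h/day × 90 days = 720 h
dehumidifier: 0.29 kW × 720 h = 208.8 kWh
pool pump: Runtime = 0.5 h/day × 14 days = 7 h
pool pump: 1.12 kW × 7 h = 7.84 kWh
treadmill: Runtime = 3 h/week × 7 weeks = 21 h
treadmill: 1.02 kW × 21 h = 21.42 kWh
microwave oven: 1 kW × 38 h = 38 kWh
Total energy = 276.06 kWh
Cost = 276.06 × $0.38 = $104.90

$104.90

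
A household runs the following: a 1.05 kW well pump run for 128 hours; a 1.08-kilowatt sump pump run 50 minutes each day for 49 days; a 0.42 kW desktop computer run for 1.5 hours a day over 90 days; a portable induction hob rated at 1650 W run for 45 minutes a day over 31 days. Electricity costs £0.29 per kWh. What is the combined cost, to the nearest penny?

well pump: 1.05 kW × 128 h = 134.4 kWh
sump pump: Runtime = 50 min × 49 = 2450 min = 40.833333… h
sump pump: 1.08 kW × 40.833333… h = 44.1 kWh
desktop computer: Runtime = 1.5 h/day × 90 days = 135 h
desktop computer: 0.42 kW × 135 h = 56.7 kWh
portable induction hob: Runtime = 45 min × 31 = 1395 min = 23.25 h
portable induction hob: 1.65 kW × 23.25 h = 38.3625 kWh
Total energy = 273.5625 kWh
Cost = 273.5625 × £0.29 = £79.33

£79.33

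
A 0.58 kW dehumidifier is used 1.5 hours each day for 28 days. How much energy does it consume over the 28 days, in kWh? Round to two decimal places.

Runtime = 1.5 h/day × 28 days = 42 h
Energy = 0.58 kW × 42 h = 24.36 kWh

24.36 kWh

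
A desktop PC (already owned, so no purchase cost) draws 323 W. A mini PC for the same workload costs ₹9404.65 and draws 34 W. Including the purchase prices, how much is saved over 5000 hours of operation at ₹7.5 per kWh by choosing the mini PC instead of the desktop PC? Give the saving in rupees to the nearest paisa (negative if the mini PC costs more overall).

desktop PC: ₹0.00 + (323/1000) kW × 5000 h × ₹7.5 = ₹0.00 + ₹12112.5 = ₹12112.5
mini PC: ₹9404.65 + (34/1000) kW × 5000 h × ₹7.5 = ₹9404.65 + ₹1275 = ₹10679.65
Saving = ₹12112.5 − ₹10679.65 = ₹1432.85

₹1432.85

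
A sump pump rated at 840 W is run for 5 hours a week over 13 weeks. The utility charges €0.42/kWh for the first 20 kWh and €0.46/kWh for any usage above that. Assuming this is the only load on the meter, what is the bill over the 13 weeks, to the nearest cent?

€24.32

Runtime = 5 h/week × 13 weeks = 65 h
Energy = 0.84 kW × 65 h = 54.6 kWh
Tier 1 (0–20 kWh): 20 × €0.42 = €8.4
Above 20 kWh: 34.6 × €0.46 = €15.916
Bill = €24.32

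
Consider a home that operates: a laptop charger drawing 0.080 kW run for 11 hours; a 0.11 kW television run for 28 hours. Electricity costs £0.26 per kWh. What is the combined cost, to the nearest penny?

laptop charger: 0.08 kW × 11 h = 0.88 kWh
television: 0.11 kW × 28 h = 3.08 kWh
Total energy = 3.96 kWh
Cost = 3.96 × £0.26 = £1.03

£1.03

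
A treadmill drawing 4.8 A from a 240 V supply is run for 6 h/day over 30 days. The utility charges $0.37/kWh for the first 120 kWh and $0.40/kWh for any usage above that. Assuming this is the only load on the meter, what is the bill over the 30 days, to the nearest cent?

Power = 4.8 A × 240 V = 1152 W = 1.152 kW
Runtime = 6 h/day × 30 days = 180 h
Energy = 1.152 kW × 180 h = 207.36 kWh
Tier 1 (0–120 kWh): 120 × $0.37 = $44.4
Above 120 kWh: 87.36 × $0.40 = $34.944
Bill = $79.34

$79.34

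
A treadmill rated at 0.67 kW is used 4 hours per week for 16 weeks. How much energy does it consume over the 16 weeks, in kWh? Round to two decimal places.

42.88 kWh

Runtime = 4 h/week × 16 weeks = 64 h
Energy = 0.67 kW × 64 h = 42.88 kWh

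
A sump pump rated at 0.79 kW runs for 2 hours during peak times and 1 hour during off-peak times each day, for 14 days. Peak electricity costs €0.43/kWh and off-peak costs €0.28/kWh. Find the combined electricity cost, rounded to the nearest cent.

Peak energy = 0.79 kW × 2 h × 14 = 22.12 kWh
Off-peak energy = 0.79 kW × 1 h × 14 = 11.06 kWh
Cost = 22.12 × €0.43 + 11.06 × €0.28 = €9.5116 + €3.0968 = €12.61

€12.61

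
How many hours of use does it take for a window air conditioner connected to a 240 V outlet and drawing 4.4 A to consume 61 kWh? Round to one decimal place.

57.8 h

Power = 4.4 A × 240 V = 1056 W = 1.056 kW
Hours = 61 kWh ÷ 1.056 kW = 57.8 h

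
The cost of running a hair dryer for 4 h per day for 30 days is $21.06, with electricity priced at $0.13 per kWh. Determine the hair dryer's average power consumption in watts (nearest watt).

Energy = $21.06 ÷ $0.13/kWh = 162 kWh
Runtime = 4 h/day × 30 days = 120 h
Power = 162 kWh ÷ 120 h = 1.35 kW = 1350 W

1350 W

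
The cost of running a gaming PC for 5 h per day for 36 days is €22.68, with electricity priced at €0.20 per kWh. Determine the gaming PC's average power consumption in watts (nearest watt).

630 W

Energy = €22.68 ÷ €0.20/kWh = 113.4 kWh
Runtime = 5 h/day × 36 days = 180 h
Power = 113.4 kWh ÷ 180 h = 0.63 kW = 630 W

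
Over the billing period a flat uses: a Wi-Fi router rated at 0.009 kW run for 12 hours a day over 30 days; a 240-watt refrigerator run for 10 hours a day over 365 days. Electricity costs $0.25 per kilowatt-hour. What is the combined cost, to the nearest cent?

Wi-Fi router: Runtime = 12 h/day × 30 days = 360 h
Wi-Fi router: 0.009 kW × 360 h = 3.24 kWh
refrigerator: Runtime = 10 h/day × 365 days = 3650 h
refrigerator: 0.24 kW × 3650 h = 876 kWh
Total energy = 879.24 kWh
Cost = 879.24 × $0.25 = $219.81

$219.81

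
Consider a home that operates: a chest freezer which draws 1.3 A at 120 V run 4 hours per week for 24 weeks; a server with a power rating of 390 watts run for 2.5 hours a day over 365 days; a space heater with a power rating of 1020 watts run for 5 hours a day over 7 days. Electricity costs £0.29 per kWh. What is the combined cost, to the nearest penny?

£117.90

chest freezer: Power = 1.3 A × 120 V = 156 W = 0.156 kW
chest freezer: Runtime = 4 h/week × 24 weeks = 96 h
chest freezer: 0.156 kW × 96 h = 14.976 kWh
server: Runtime = 2.5 h/day × 365 days = 912.5 h
server: 0.39 kW × 912.5 h = 355.875 kWh
space heater: Runtime = 5 h/day × 7 days = 35 h
space heater: 1.02 kW × 35 h = 35.7 kWh
Total energy = 406.551 kWh
Cost = 406.551 × £0.29 = £117.90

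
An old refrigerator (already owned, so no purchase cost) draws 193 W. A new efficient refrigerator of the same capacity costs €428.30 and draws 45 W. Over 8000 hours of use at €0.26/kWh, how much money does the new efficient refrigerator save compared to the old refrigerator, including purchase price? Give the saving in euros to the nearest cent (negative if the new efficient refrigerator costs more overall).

-€120.46

old refrigerator: €0.00 + (193/1000) kW × 8000 h × €0.26 = €0.00 + €401.44 = €401.44
new efficient refrigerator: €428.30 + (45/1000) kW × 8000 h × €0.26 = €428.30 + €93.6 = €521.9
Saving = €401.44 − €521.9 = −€120.46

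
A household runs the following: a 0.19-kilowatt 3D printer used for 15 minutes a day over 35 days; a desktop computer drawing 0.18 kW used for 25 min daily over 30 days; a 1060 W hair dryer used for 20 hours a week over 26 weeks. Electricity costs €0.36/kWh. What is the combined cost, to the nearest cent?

3D printer: Runtime = 15 min × 35 = 525 min = 8.75 h
3D printer: 0.19 kW × 8.75 h = 1.6625 kWh
desktop computer: Runtime = 25 min × 30 = 750 min = 12.5 h
desktop computer: 0.18 kW × 12.5 h = 2.25 kWh
hair dryer: Runtime = 20 h/week × 26 weeks = 520 h
hair dryer: 1.06 kW × 520 h = 551.2 kWh
Total energy = 555.1125 kWh
Cost = 555.1125 × €0.36 = €199.84

€199.84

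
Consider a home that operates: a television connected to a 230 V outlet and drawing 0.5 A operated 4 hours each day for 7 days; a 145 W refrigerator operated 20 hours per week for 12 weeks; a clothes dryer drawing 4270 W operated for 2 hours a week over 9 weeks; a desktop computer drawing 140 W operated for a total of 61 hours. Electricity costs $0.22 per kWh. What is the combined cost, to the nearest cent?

television: Power = 0.5 A × 230 V = 115 W = 0.115 kW
television: Runtime = 4 h/day × 7 days = 28 h
television: 0.115 kW × 28 h = 3.22 kWh
refrigerator: Runtime = 20 h/week × 12 weeks = 240 h
refrigerator: 0.145 kW × 240 h = 34.8 kWh
clothes dryer: Runtime = 2 h/week × 9 weeks = 18 h
clothes dryer: 4.27 kW × 18 h = 76.86 kWh
desktop computer: 0.14 kW × 61 h = 8.54 kWh
Total energy = 123.42 kWh
Cost = 123.42 × $0.22 = $27.15

$27.15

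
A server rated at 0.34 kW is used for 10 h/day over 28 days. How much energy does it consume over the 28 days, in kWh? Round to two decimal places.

95.20 kWh

Runtime = 10 h/day × 28 days = 280 h
Energy = 0.34 kW × 280 h = 95.2 kWh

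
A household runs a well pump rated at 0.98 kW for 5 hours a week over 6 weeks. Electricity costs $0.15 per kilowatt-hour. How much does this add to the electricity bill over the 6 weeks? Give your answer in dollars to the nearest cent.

Runtime = 5 h/week × 6 weeks = 30 h
Energy = 0.98 kW × 30 h = 29.4 kWh
Cost = 29.4 kWh × $0.15/kWh = $4.41

$4.41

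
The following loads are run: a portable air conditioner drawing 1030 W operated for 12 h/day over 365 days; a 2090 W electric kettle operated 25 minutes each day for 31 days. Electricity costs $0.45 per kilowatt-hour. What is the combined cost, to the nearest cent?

$2042.28

portable air conditioner: Runtime = 12 h/day × 365 days = 4380 h
portable air conditioner: 1.03 kW × 4380 h = 4511.4 kWh
electric kettle: Runtime = 25 min × 31 = 775 min = 12.916666… h
electric kettle: 2.09 kW × 12.916666… h = 26.995833… kWh
Total energy = 4538.395833… kWh
Cost = 4538.395833… × $0.45 = $2042.28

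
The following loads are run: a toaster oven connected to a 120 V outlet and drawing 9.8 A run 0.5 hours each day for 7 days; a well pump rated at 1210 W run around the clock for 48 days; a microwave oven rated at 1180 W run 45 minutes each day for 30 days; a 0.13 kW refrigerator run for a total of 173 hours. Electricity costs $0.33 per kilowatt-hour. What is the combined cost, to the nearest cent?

toaster oven: Power = 9.8 A × 120 V = 1176 W = 1.176 kW
toaster oven: Runtime = 0.5 h/day × 7 days = 3.5 h
toaster oven: 1.176 kW × 3.5 h = 4.116 kWh
well pump: Runtime = 24 h × 48 = 1152 h
well pump: 1.21 kW × 1152 h = 1393.92 kWh
microwave oven: Runtime = 45 min × 30 = 1350 min = 22.5 h
microwave oven: 1.18 kW × 22.5 h = 26.55 kWh
refrigerator: 0.13 kW × 173 h = 22.49 kWh
Total energy = 1447.076 kWh
Cost = 1447.076 × $0.33 = $477.54

$477.54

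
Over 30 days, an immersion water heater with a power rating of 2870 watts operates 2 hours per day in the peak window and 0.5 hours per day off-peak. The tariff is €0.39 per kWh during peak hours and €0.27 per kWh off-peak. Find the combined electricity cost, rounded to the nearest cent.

Peak energy = 2.87 kW × 2 h × 30 = 172.2 kWh
Off-peak energy = 2.87 kW × 0.5 h × 30 = 43.05 kWh
Cost = 172.2 × €0.39 + 43.05 × €0.27 = €67.158 + €11.6235 = €78.78

€78.78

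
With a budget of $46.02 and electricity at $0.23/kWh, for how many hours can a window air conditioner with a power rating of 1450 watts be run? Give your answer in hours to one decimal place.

138.0 h

Energy available = $46.02 ÷ $0.23/kWh = 200.087 kWh
Hours = 200.087 kWh ÷ 1.45 kW = 138.0 h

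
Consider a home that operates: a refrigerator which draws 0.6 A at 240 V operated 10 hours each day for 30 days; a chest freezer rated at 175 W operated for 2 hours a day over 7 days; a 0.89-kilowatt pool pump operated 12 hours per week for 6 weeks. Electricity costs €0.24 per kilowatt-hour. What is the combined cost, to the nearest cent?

€26.34

refrigerator: Power = 0.6 A × 240 V = 144 W = 0.144 kW
refrigerator: Runtime = 10 h/day × 30 days = 300 h
refrigerator: 0.144 kW × 300 h = 43.2 kWh
chest freezer: Runtime = 2 h/day × 7 days = 14 h
chest freezer: 0.175 kW × 14 h = 2.45 kWh
pool pump: Runtime = 12 h/week × 6 weeks = 72 h
pool pump: 0.89 kW × 72 h = 64.08 kWh
Total energy = 109.73 kWh
Cost = 109.73 × €0.24 = €26.34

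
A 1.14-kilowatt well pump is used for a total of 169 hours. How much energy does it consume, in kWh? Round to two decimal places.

Energy = 1.14 kW × 169 h = 192.66 kWh

192.66 kWh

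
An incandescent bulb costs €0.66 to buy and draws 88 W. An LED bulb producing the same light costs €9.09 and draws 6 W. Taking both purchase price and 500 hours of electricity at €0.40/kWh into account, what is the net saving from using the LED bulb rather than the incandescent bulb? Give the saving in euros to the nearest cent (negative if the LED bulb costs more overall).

€7.97

incandescent bulb: €0.66 + (88/1000) kW × 500 h × €0.40 = €0.66 + €17.6 = €18.26
LED bulb: €9.09 + (6/1000) kW × 500 h × €0.40 = €9.09 + €1.2 = €10.29
Saving = €18.26 − €10.29 = €7.97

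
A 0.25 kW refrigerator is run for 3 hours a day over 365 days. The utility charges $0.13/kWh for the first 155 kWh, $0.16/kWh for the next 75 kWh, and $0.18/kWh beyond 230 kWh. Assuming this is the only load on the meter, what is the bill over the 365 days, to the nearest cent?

$40.03

Runtime = 3 h/day × 365 days = 1095 h
Energy = 0.25 kW × 1095 h = 273.75 kWh
Tier 1 (0–155 kWh): 155 × $0.13 = $20.15
Tier 2 (155–230 kWh): 75 × $0.16 = $12
Above 230 kWh: 43.75 × $0.18 = $7.875
Bill = $40.03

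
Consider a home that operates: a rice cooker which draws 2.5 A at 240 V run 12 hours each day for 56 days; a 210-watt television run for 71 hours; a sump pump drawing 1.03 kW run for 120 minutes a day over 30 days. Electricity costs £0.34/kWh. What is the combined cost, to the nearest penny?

£163.17

rice cooker: Power = 2.5 A × 240 V = 600 W = 0.6 kW
rice cooker: Runtime = 12 h/day × 56 days = 672 h
rice cooker: 0.6 kW × 672 h = 403.2 kWh
television: 0.21 kW × 71 h = 14.91 kWh
sump pump: Runtime = 120 min × 30 = 3600 min = 60 h
sump pump: 1.03 kW × 60 h = 61.8 kWh
Total energy = 479.91 kWh
Cost = 479.91 × £0.34 = £163.17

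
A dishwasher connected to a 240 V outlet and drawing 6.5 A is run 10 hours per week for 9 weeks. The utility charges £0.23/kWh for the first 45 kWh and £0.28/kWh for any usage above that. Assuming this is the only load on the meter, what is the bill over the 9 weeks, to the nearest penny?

£37.06

Power = 6.5 A × 240 V = 1560 W = 1.56 kW
Runtime = 10 h/week × 9 weeks = 90 h
Energy = 1.56 kW × 90 h = 140.4 kWh
Tier 1 (0–45 kWh): 45 × £0.23 = £10.35
Above 45 kWh: 95.4 × £0.28 = £26.712
Bill = £37.06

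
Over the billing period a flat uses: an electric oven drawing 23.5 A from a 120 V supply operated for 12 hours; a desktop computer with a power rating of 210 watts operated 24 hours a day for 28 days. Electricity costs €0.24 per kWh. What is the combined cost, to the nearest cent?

electric oven: Power = 23.5 A × 120 V = 2820 W = 2.82 kW
electric oven: 2.82 kW × 12 h = 33.84 kWh
desktop computer: Runtime = 24 h × 28 = 672 h
desktop computer: 0.21 kW × 672 h = 141.12 kWh
Total energy = 174.96 kWh
Cost = 174.96 × €0.24 = €41.99

€41.99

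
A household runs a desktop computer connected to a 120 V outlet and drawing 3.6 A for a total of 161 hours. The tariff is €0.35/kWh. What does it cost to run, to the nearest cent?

€24.34

Power = 3.6 A × 120 V = 432 W = 0.432 kW
Energy = 0.432 kW × 161 h = 69.552 kWh
Cost = 69.552 kWh × €0.35/kWh = €24.34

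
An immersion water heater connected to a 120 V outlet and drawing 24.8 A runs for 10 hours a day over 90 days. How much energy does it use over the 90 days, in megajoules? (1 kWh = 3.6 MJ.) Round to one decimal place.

Power = 24.8 A × 120 V = 2976 W = 2.976 kW
Runtime = 10 h/day × 90 days = 900 h
Energy = 2.976 kW × 900 h = 2678.4 kWh
= 2678.4 × 3.6 MJ = 9642.2 MJ

9642.2 MJ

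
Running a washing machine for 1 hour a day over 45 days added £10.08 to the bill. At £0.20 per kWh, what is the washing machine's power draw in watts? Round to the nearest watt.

Energy = £10.08 ÷ £0.20/kWh = 50.4 kWh
Runtime = 1 h/day × 45 days = 45 h
Power = 50.4 kWh ÷ 45 h = 1.12 kW = 1120 W

1120 W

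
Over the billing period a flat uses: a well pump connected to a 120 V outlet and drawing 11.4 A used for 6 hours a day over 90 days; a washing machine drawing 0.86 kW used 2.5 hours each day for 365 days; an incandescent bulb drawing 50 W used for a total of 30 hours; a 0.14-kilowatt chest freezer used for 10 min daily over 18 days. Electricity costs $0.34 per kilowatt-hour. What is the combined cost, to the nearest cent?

$518.63

well pump: Power = 11.4 A × 120 V = 1368 W = 1.368 kW
well pump: Runtime = 6 h/day × 90 days = 540 h
well pump: 1.368 kW × 540 h = 738.72 kWh
washing machine: Runtime = 2.5 h/day × 365 days = 912.5 h
washing machine: 0.86 kW × 912.5 h = 784.75 kWh
incandescent bulb: 0.05 kW × 30 h = 1.5 kWh
chest freezer: Runtime = 10 min × 18 = 180 min = 3 h
chest freezer: 0.14 kW × 3 h = 0.42 kWh
Total energy = 1525.39 kWh
Cost = 1525.39 × $0.34 = $518.63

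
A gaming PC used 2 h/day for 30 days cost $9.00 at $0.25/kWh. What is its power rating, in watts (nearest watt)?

Energy = $9.00 ÷ $0.25/kWh = 36 kWh
Runtime = 2 h/day × 30 days = 60 h
Power = 36 kWh ÷ 60 h = 0.6 kW = 600 W

600 W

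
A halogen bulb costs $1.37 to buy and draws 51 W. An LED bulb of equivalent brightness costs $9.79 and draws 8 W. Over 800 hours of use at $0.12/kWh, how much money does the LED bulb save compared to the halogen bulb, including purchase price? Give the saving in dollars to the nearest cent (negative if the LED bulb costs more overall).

-$4.29

halogen bulb: $1.37 + (51/1000) kW × 800 h × $0.12 = $1.37 + $4.896 = $6.266
LED bulb: $9.79 + (8/1000) kW × 800 h × $0.12 = $9.79 + $0.768 = $10.558
Saving = $6.266 − $10.558 = −$4.292 → -$4.29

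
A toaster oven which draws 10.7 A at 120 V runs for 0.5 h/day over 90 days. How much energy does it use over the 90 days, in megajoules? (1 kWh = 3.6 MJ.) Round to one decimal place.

208.0 MJ

Power = 10.7 A × 120 V = 1284 W = 1.284 kW
Runtime = 0.5 h/day × 90 days = 45 h
Energy = 1.284 kW × 45 h = 57.78 kWh
= 57.78 × 3.6 MJ = 208.0 MJ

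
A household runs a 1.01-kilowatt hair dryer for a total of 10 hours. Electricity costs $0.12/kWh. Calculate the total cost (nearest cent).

$1.21

Energy = 1.01 kW × 10 h = 10.1 kWh
Cost = 10.1 kWh × $0.12/kWh = $1.21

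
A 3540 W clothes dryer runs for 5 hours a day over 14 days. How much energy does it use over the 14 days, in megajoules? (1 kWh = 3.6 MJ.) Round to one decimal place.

Runtime = 5 h/day × 14 days = 70 h
Energy = 3.54 kW × 70 h = 247.8 kWh
= 247.8 × 3.6 MJ = 892.1 MJ

892.1 MJ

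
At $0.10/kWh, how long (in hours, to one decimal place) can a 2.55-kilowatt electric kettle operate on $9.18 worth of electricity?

Energy available = $9.18 ÷ $0.10/kWh = 91.8 kWh
Hours = 91.8 kWh ÷ 2.55 kW = 36.0 h

36.0 h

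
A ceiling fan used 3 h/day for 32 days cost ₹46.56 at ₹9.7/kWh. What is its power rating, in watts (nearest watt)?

Energy = ₹46.56 ÷ ₹9.7/kWh = 4.8 kWh
Runtime = 3 h/day × 32 days = 96 h
Power = 4.8 kWh ÷ 96 h = 0.05 kW = 50 W

50 W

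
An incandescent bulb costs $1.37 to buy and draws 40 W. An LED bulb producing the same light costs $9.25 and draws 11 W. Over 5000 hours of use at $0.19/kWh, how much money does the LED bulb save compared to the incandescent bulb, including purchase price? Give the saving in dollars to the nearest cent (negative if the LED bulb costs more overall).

incandescent bulb: $1.37 + (40/1000) kW × 5000 h × $0.19 = $1.37 + $38 = $39.37
LED bulb: $9.25 + (11/1000) kW × 5000 h × $0.19 = $9.25 + $10.45 = $19.7
Saving = $39.37 − $19.7 = $19.67

$19.67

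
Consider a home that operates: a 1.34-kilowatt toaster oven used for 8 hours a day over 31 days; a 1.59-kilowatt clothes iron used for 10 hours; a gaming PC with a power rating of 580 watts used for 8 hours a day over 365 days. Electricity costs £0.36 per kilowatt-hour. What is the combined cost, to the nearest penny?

toaster oven: Runtime = 8 h/day × 31 days = 248 h
toaster oven: 1.34 kW × 248 h = 332.32 kWh
clothes iron: 1.59 kW × 10 h = 15.9 kWh
gaming PC: Runtime = 8 h/day × 365 days = 2920 h
gaming PC: 0.58 kW × 2920 h = 1693.6 kWh
Total energy = 2041.82 kWh
Cost = 2041.82 × £0.36 = £735.06

£735.06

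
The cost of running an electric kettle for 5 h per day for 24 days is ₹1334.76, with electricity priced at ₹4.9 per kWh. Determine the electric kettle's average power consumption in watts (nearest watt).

2270 W

Energy = ₹1334.76 ÷ ₹4.9/kWh = 272.4 kWh
Runtime = 5 h/day × 24 days = 120 h
Power = 272.4 kWh ÷ 120 h = 2.27 kW = 2270 W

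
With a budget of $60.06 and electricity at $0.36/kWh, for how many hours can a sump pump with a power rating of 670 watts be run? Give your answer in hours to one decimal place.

249.0 h

Energy available = $60.06 ÷ $0.36/kWh = 166.8333 kWh
Hours = 166.8333 kWh ÷ 0.67 kW = 249.0 h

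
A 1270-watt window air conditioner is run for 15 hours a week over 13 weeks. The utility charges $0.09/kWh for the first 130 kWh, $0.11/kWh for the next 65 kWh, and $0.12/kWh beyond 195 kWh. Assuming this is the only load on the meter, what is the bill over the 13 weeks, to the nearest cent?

$25.17

Runtime = 15 h/week × 13 weeks = 195 h
Energy = 1.27 kW × 195 h = 247.65 kWh
Tier 1 (0–130 kWh): 130 × $0.09 = $11.7
Tier 2 (130–195 kWh): 65 × $0.11 = $7.15
Above 195 kWh: 52.65 × $0.12 = $6.318
Bill = $25.17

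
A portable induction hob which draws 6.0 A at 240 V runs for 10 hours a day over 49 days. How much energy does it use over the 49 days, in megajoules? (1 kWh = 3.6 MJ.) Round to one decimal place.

Power = 6.0 A × 240 V = 1440 W = 1.44 kW
Runtime = 10 h/day × 49 days = 490 h
Energy = 1.44 kW × 490 h = 705.6 kWh
= 705.6 × 3.6 MJ = 2540.2 MJ

2540.2 MJ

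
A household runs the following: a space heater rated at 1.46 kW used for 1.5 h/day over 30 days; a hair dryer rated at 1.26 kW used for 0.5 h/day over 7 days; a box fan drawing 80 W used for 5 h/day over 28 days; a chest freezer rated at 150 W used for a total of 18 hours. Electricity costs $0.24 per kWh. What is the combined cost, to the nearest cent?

space heater: Runtime = 1.5 h/day × 30 days = 45 h
space heater: 1.46 kW × 45 h = 65.7 kWh
hair dryer: Runtime = 0.5 h/day × 7 days = 3.5 h
hair dryer: 1.26 kW × 3.5 h = 4.41 kWh
box fan: Runtime = 5 h/day × 28 days = 140 h
box fan: 0.08 kW × 140 h = 11.2 kWh
chest freezer: 0.15 kW × 18 h = 2.7 kWh
Total energy = 84.01 kWh
Cost = 84.01 × $0.24 = $20.16

$20.16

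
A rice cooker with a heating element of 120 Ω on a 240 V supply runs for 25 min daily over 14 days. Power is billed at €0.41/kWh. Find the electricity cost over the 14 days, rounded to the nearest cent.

Power = V²/R = 240²/120 = 480 W = 0.48 kW
Runtime = 25 min × 14 = 350 min = 5.833333… h
Energy = 0.48 kW × 5.833333… h = 2.8 kWh
Cost = 2.8 kWh × €0.41/kWh = €1.15

€1.15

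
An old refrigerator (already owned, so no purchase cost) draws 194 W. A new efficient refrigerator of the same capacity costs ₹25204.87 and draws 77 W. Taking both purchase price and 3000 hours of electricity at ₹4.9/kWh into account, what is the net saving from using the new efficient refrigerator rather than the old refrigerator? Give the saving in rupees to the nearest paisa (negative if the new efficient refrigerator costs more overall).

-₹23484.97

old refrigerator: ₹0.00 + (194/1000) kW × 3000 h × ₹4.9 = ₹0.00 + ₹2851.8 = ₹2851.8
new efficient refrigerator: ₹25204.87 + (77/1000) kW × 3000 h × ₹4.9 = ₹25204.87 + ₹1131.9 = ₹26336.77
Saving = ₹2851.8 − ₹26336.77 = −₹23484.97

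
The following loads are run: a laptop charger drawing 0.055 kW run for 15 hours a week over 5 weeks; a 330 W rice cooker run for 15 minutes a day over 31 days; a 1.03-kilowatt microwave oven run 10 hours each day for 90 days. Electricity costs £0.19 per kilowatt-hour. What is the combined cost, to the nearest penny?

laptop charger: Runtime = 15 h/week × 5 weeks = 75 h
laptop charger: 0.055 kW × 75 h = 4.125 kWh
rice cooker: Runtime = 15 min × 31 = 465 min = 7.75 h
rice cooker: 0.33 kW × 7.75 h = 2.5575 kWh
microwave oven: Runtime = 10 h/day × 90 days = 900 h
microwave oven: 1.03 kW × 900 h = 927 kWh
Total energy = 933.6825 kWh
Cost = 933.6825 × £0.19 = £177.40

£177.40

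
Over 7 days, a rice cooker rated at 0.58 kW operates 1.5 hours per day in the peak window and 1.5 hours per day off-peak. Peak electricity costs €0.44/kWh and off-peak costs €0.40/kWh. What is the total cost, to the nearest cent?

€5.12

Peak energy = 0.58 kW × 1.5 h × 7 = 6.09 kWh
Off-peak energy = 0.58 kW × 1.5 h × 7 = 6.09 kWh
Cost = 6.09 × €0.44 + 6.09 × €0.40 = €2.6796 + €2.436 = €5.12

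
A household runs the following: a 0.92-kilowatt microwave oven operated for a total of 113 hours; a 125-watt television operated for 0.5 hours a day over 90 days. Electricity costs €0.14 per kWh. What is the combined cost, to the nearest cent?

microwave oven: 0.92 kW × 113 h = 103.96 kWh
television: Runtime = 0.5 h/day × 90 days = 45 h
television: 0.125 kW × 45 h = 5.625 kWh
Total energy = 109.585 kWh
Cost = 109.585 × €0.14 = €15.34

€15.34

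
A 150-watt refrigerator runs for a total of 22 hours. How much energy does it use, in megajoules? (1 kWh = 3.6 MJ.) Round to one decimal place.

11.9 MJ

Energy = 0.15 kW × 22 h = 3.3 kWh
= 3.3 × 3.6 MJ = 11.9 MJ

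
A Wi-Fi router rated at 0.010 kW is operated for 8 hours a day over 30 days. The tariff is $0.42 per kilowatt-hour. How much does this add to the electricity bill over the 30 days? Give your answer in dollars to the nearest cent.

$1.01

Runtime = 8 h/day × 30 days = 240 h
Energy = 0.01 kW × 240 h = 2.4 kWh
Cost = 2.4 kWh × $0.42/kWh = $1.01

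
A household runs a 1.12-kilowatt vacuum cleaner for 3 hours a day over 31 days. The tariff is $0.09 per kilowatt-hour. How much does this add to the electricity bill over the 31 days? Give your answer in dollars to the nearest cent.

Runtime = 3 h/day × 31 days = 93 h
Energy = 1.12 kW × 93 h = 104.16 kWh
Cost = 104.16 kWh × $0.09/kWh = $9.37

$9.37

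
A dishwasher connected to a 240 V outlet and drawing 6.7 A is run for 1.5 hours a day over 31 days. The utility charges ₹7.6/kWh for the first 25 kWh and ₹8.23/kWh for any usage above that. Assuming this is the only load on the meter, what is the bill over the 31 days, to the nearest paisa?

₹599.62

Power = 6.7 A × 240 V = 1608 W = 1.608 kW
Runtime = 1.5 h/day × 31 days = 46.5 h
Energy = 1.608 kW × 46.5 h = 74.772 kWh
Tier 1 (0–25 kWh): 25 × ₹7.6 = ₹190
Above 25 kWh: 49.772 × ₹8.23 = ₹409.62356
Bill = ₹599.62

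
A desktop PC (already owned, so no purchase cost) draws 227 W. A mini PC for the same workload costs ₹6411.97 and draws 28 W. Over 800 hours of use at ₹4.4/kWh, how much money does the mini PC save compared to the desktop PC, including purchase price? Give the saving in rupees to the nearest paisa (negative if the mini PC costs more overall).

desktop PC: ₹0.00 + (227/1000) kW × 800 h × ₹4.4 = ₹0.00 + ₹799.04 = ₹799.04
mini PC: ₹6411.97 + (28/1000) kW × 800 h × ₹4.4 = ₹6411.97 + ₹98.56 = ₹6510.53
Saving = ₹799.04 − ₹6510.53 = −₹5711.49

-₹5711.49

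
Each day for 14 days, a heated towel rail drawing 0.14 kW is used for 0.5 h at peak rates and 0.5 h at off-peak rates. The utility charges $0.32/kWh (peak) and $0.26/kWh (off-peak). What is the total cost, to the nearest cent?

Peak energy = 0.14 kW × 0.5 h × 14 = 0.98 kWh
Off-peak energy = 0.14 kW × 0.5 h × 14 = 0.98 kWh
Cost = 0.98 × $0.32 + 0.98 × $0.26 = $0.3136 + $0.2548 = $0.57

$0.57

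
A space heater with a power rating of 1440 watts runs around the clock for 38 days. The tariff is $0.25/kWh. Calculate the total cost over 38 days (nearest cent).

Runtime = 24 h × 38 = 912 h
Energy = 1.44 kW × 912 h = 1313.28 kWh
Cost = 1313.28 kWh × $0.25/kWh = $328.32

$328.32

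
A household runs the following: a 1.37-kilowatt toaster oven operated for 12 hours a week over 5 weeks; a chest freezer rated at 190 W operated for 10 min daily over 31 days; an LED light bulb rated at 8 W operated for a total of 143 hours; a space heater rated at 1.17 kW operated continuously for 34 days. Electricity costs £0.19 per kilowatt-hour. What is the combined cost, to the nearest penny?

£197.42

toaster oven: Runtime = 12 h/week × 5 weeks = 60 h
toaster oven: 1.37 kW × 60 h = 82.2 kWh
chest freezer: Runtime = 10 min × 31 = 310 min = 5.166666… h
chest freezer: 0.19 kW × 5.166666… h = 0.981666… kWh
LED light bulb: 0.008 kW × 143 h = 1.144 kWh
space heater: Runtime = 24 h × 34 = 816 h
space heater: 1.17 kW × 816 h = 954.72 kWh
Total energy = 1039.045666… kWh
Cost = 1039.045666… × £0.19 = £197.42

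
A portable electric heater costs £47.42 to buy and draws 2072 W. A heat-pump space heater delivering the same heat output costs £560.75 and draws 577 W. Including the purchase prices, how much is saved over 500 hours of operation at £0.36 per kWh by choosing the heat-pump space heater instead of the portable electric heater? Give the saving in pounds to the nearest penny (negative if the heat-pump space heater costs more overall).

-£244.23

portable electric heater: £47.42 + (2072/1000) kW × 500 h × £0.36 = £47.42 + £372.96 = £420.38
heat-pump space heater: £560.75 + (577/1000) kW × 500 h × £0.36 = £560.75 + £103.86 = £664.61
Saving = £420.38 − £664.61 = −£244.23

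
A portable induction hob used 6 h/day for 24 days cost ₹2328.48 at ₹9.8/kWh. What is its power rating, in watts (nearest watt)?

Energy = ₹2328.48 ÷ ₹9.8/kWh = 237.6 kWh
Runtime = 6 h/day × 24 days = 144 h
Power = 237.6 kWh ÷ 144 h = 1.65 kW = 1650 W

1650 W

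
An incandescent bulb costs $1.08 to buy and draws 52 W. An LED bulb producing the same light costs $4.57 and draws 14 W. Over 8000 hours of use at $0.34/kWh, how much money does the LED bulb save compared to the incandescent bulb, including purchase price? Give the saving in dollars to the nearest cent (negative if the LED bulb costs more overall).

$99.87

incandescent bulb: $1.08 + (52/1000) kW × 8000 h × $0.34 = $1.08 + $141.44 = $142.52
LED bulb: $4.57 + (14/1000) kW × 8000 h × $0.34 = $4.57 + $38.08 = $42.65
Saving = $142.52 − $42.65 = $99.87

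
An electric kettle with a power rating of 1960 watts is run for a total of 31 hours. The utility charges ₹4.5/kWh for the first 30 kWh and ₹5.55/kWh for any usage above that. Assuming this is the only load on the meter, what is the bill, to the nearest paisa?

₹305.72

Energy = 1.96 kW × 31 h = 60.76 kWh
Tier 1 (0–30 kWh): 30 × ₹4.5 = ₹135
Above 30 kWh: 30.76 × ₹5.55 = ₹170.718
Bill = ₹305.72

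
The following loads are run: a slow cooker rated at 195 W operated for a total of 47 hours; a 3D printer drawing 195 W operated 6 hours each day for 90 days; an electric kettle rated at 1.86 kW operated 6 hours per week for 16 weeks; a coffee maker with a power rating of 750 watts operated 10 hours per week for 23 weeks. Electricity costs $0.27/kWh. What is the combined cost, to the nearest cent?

slow cooker: 0.195 kW × 47 h = 9.165 kWh
3D printer: Runtime = 6 h/day × 90 days = 540 h
3D printer: 0.195 kW × 540 h = 105.3 kWh
electric kettle: Runtime = 6 h/week × 16 weeks = 96 h
electric kettle: 1.86 kW × 96 h = 178.56 kWh
coffee maker: Runtime = 10 h/week × 23 weeks = 230 h
coffee maker: 0.75 kW × 230 h = 172.5 kWh
Total energy = 465.525 kWh
Cost = 465.525 × $0.27 = $125.69

$125.69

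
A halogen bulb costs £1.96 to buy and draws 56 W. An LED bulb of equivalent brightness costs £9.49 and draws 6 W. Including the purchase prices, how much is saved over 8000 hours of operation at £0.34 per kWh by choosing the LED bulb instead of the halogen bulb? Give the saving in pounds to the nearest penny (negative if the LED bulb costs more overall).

£128.47

halogen bulb: £1.96 + (56/1000) kW × 8000 h × £0.34 = £1.96 + £152.32 = £154.28
LED bulb: £9.49 + (6/1000) kW × 8000 h × £0.34 = £9.49 + £16.32 = £25.81
Saving = £154.28 − £25.81 = £128.47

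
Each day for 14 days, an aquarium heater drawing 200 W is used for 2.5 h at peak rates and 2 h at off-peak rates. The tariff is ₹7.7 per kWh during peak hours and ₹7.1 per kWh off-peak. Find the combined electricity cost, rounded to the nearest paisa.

Peak energy = 0.2 kW × 2.5 h × 14 = 7 kWh
Off-peak energy = 0.2 kW × 2 h × 14 = 5.6 kWh
Cost = 7 × ₹7.7 + 5.6 × ₹7.1 = ₹53.9 + ₹39.76 = ₹93.66

₹93.66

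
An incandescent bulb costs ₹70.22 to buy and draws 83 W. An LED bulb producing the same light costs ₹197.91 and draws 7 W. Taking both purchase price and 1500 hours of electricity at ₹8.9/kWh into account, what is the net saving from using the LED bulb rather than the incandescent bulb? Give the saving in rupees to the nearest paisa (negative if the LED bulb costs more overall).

₹886.91

incandescent bulb: ₹70.22 + (83/1000) kW × 1500 h × ₹8.9 = ₹70.22 + ₹1108.05 = ₹1178.27
LED bulb: ₹197.91 + (7/1000) kW × 1500 h × ₹8.9 = ₹197.91 + ₹93.45 = ₹291.36
Saving = ₹1178.27 − ₹291.36 = ₹886.91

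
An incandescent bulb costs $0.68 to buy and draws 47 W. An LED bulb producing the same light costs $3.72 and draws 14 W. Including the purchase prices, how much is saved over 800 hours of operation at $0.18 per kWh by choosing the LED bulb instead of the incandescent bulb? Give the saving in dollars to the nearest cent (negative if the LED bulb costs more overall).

incandescent bulb: $0.68 + (47/1000) kW × 800 h × $0.18 = $0.68 + $6.768 = $7.448
LED bulb: $3.72 + (14/1000) kW × 800 h × $0.18 = $3.72 + $2.016 = $5.736
Saving = $7.448 − $5.736 = $1.712 → $1.71

$1.71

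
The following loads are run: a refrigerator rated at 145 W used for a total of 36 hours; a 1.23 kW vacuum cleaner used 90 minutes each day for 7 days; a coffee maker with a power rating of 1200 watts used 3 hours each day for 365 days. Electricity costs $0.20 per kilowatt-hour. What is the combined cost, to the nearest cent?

$266.43

refrigerator: 0.145 kW × 36 h = 5.22 kWh
vacuum cleaner: Runtime = 90 min × 7 = 630 min = 10.5 h
vacuum cleaner: 1.23 kW × 10.5 h = 12.915 kWh
coffee maker: Runtime = 3 h/day × 365 days = 1095 h
coffee maker: 1.2 kW × 1095 h = 1314 kWh
Total energy = 1332.135 kWh
Cost = 1332.135 × $0.20 = $266.43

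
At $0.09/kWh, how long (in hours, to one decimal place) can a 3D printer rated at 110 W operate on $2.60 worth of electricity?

262.6 h

Energy available = $2.60 ÷ $0.09/kWh = 28.8889 kWh
Hours = 28.8889 kWh ÷ 0.11 kW = 262.6 h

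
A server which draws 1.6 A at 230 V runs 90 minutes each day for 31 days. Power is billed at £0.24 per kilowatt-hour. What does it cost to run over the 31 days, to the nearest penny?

Power = 1.6 A × 230 V = 368 W = 0.368 kW
Runtime = 90 min × 31 = 2790 min = 46.5 h
Energy = 0.368 kW × 46.5 h = 17.112 kWh
Cost = 17.112 kWh × £0.24/kWh = £4.11

£4.11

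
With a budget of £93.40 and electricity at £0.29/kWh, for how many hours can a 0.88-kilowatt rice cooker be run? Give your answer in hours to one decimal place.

366.0 h

Energy available = £93.40 ÷ £0.29/kWh = 322.069 kWh
Hours = 322.069 kWh ÷ 0.88 kW = 366.0 h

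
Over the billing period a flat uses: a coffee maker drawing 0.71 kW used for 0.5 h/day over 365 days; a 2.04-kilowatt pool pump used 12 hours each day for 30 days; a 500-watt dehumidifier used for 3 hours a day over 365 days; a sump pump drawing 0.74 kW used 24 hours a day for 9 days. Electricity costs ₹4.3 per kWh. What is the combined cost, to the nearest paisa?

₹6756.65

coffee maker: Runtime = 0.5 h/day × 365 days = 182.5 h
coffee maker: 0.71 kW × 182.5 h = 129.575 kWh
pool pump: Runtime = 12 h/day × 30 days = 360 h
pool pump: 2.04 kW × 360 h = 734.4 kWh
dehumidifier: Runtime = 3 h/day × 365 days = 1095 h
dehumidifier: 0.5 kW × 1095 h = 547.5 kWh
sump pump: Runtime = 24 h × 9 = 216 h
sump pump: 0.74 kW × 216 h = 159.84 kWh
Total energy = 1571.315 kWh
Cost = 1571.315 × ₹4.3 = ₹6756.65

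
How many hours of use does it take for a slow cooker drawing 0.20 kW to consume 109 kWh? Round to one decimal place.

545.0 h

Hours = 109 kWh ÷ 0.2 kW = 545.0 h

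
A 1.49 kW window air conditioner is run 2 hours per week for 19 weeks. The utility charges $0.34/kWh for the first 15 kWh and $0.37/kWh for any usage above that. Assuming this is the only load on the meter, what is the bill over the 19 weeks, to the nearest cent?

$20.50

Runtime = 2 h/week × 19 weeks = 38 h
Energy = 1.49 kW × 38 h = 56.62 kWh
Tier 1 (0–15 kWh): 15 × $0.34 = $5.1
Above 15 kWh: 41.62 × $0.37 = $15.3994
Bill = $20.50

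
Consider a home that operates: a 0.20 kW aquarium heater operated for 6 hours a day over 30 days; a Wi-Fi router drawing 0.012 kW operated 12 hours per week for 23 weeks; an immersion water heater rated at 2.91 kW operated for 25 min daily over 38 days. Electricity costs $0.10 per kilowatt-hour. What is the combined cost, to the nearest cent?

aquarium heater: Runtime = 6 h/day × 30 days = 180 h
aquarium heater: 0.2 kW × 180 h = 36 kWh
Wi-Fi router: Runtime = 12 h/week × 23 weeks = 276 h
Wi-Fi router: 0.012 kW × 276 h = 3.312 kWh
immersion water heater: Runtime = 25 min × 38 = 950 min = 15.833333… h
immersion water heater: 2.91 kW × 15.833333… h = 46.075 kWh
Total energy = 85.387 kWh
Cost = 85.387 × $0.10 = $8.54

$8.54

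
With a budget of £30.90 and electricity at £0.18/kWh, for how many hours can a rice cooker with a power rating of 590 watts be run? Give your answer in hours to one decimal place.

291.0 h

Energy available = £30.90 ÷ £0.18/kWh = 171.6667 kWh
Hours = 171.6667 kWh ÷ 0.59 kW = 291.0 h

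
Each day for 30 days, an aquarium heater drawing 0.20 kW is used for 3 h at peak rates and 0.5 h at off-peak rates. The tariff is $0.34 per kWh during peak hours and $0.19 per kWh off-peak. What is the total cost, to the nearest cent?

Peak energy = 0.2 kW × 3 h × 30 = 18 kWh
Off-peak energy = 0.2 kW × 0.5 h × 30 = 3 kWh
Cost = 18 × $0.34 + 3 × $0.19 = $6.12 + $0.57 = $6.69

$6.69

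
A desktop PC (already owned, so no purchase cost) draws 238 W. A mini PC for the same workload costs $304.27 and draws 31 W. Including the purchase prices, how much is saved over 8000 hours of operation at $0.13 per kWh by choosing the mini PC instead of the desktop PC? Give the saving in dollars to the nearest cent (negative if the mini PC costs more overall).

desktop PC: $0.00 + (238/1000) kW × 8000 h × $0.13 = $0.00 + $247.52 = $247.52
mini PC: $304.27 + (31/1000) kW × 8000 h × $0.13 = $304.27 + $32.24 = $336.51
Saving = $247.52 − $336.51 = −$88.99

-$88.99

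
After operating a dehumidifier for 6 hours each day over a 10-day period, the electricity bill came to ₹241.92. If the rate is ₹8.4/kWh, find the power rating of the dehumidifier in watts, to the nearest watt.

480 W

Energy = ₹241.92 ÷ ₹8.4/kWh = 28.8 kWh
Runtime = 6 h/day × 10 days = 60 h
Power = 28.8 kWh ÷ 60 h = 0.48 kW = 480 W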